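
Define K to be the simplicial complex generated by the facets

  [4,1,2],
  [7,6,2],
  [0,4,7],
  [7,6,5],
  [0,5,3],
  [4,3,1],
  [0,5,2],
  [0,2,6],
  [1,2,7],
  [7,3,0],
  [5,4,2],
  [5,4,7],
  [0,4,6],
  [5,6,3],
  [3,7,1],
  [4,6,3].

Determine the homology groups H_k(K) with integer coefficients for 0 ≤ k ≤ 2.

H_0 ≅ Z,  H_1 ≅ Z^2,  H_2 ≅ Z.

Take the total order 0 < 1 < 2 < 3 < 4 < 5 < 6 < 7 on the vertex set. Then K (dimension 2) consists of the simplices:

  0-simplices (8): [0], [1], [2], [3], [4], [5], [6], [7]
  1-simplices (24): (24 of them)
  2-simplices (16): [0,2,5], [0,2,6], [0,3,5], [0,3,7], [0,4,6], [0,4,7], [1,2,4], [1,2,7], [1,3,4], [1,3,7], [2,4,5], [2,6,7], [3,4,6], [3,5,6], [4,5,7], [5,6,7]

Hence C_0 ≅ Z^8, C_1 ≅ Z^24, C_2 ≅ Z^16.

∂_1: C_1 → C_0 is given by ∂[p,q] = [q] − [p]. For instance
  ∂[2,6] = [6] − [2].
As a 8×24 matrix over Z this has rank 7, with invariant factors (1,1,1,1,1,1,1).

The boundary map ∂_2: C_2 → C_1 acts by ∂[p,q,r] = [q,r] − [p,r] + [p,q]. For instance
  ∂[2,4,5] = [4,5] − [2,5] + [2,4],
  ∂[3,4,6] = [4,6] − [3,6] + [3,4].
This gives a 24×16 integer matrix of rank 15; reducing to Smith normal form yields diagonal entries (1,1,1,1,1,1,1,1,1,1,1,1,1,1,1).

Now H_k = ker ∂_k / im ∂_{k+1}, so:

  H_0: rank C_0 − rank ∂_1 = 8 − 7 = 1, and the invariant factors of ∂_1 are all 1, so H_0 = Z.
  H_1: rank ker ∂_1 − rank ∂_2 = (24 − 7) − 15 = 2, and the invariant factors of ∂_2 are all 1, so H_1 = Z^2.
  H_2: rank ker ∂_2 − rank ∂_3 = (16 − 15) − 0 = 1, and there is no ∂_3, so H_2 = Z.

As a check, the Euler characteristic is 8 − 24 + 16 = 0, which agrees with 1 − 2 + 1 = 0.
(K is a triangulation of the torus T^2.)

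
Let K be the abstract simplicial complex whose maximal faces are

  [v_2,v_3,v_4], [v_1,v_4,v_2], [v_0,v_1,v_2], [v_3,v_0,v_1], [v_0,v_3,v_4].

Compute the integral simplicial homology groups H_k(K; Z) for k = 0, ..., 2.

H_0 = Z,  H_1 = Z,  H_2 = 0.

We work with the vertex ordering v_0 < v_1 < v_2 < v_3 < v_4. The simplices of K, each written with vertices in increasing order, are:

  0-simplices (5): [v_0], [v_1], [v_2], [v_3], [v_4]
  1-simplices (10): [v_0,v_1], [v_0,v_2], [v_0,v_3], [v_0,v_4], [v_1,v_2], [v_1,v_3], [v_1,v_4], [v_2,v_3], [v_2,v_4], [v_3,v_4]
  2-simplices (5): [v_0,v_1,v_2], [v_0,v_1,v_3], [v_0,v_3,v_4], [v_1,v_2,v_4], [v_2,v_3,v_4]

so the chain groups are C_0 ≅ Z^5, C_1 ≅ Z^10, C_2 ≅ Z^5.

Boundary ∂_1: C_1 → C_0 maps an edge to its endpoints' difference, ∂[p,q] = q − p. For instance
  ∂[v_1,v_4] = [v_4] − [v_1].
This gives a 5×10 integer matrix of rank 4; reducing to Smith normal form yields diagonal entries (1,1,1,1).

The boundary map ∂_2: C_2 → C_1 sends each 2-simplex [p,q,r] to [q,r] − [p,r] + [p,q]. For instance
  ∂[v_0,v_3,v_4] = [v_3,v_4] − [v_0,v_4] + [v_0,v_3],
  ∂[v_2,v_3,v_4] = [v_3,v_4] − [v_2,v_4] + [v_2,v_3].
The 10×5 boundary matrix has rank 5 and Smith normal form diag(1,1,1,1,1).

From H_k ≅ ker(∂_k) / im(∂_{k+1}) we obtain:

  H_0: rank C_0 − rank ∂_1 = 5 − 4 = 1, and the invariant factors of ∂_1 are all 1, so H_0 ≅ Z.
  H_1: rank ker ∂_1 − rank ∂_2 = (10 − 4) − 5 = 1, and the invariant factors of ∂_2 are all 1, so H_1 ≅ Z.
  H_2: rank ker ∂_2 − rank ∂_3 = (5 − 5) − 0 = 0, and there is no ∂_3, so H_2 ≅ 0.

As a check, the Euler characteristic is 5 − 10 + 5 = 0, which agrees with 1 − 1 + 0 = 0.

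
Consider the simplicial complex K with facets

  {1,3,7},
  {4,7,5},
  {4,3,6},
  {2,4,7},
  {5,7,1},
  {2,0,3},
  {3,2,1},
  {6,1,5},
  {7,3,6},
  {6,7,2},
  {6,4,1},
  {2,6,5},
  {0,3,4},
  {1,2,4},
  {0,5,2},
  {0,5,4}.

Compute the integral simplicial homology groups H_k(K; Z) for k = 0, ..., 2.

H_0 ≅ Z,  H_1 ≅ Z^2,  H_2 ≅ Z.

We work with the vertex ordering 0 < 1 < 2 < 3 < 4 < 5 < 6 < 7. The simplices of K, each written with vertices in increasing order, are:

  0-simplices (8): [0], [1], [2], [3], [4], [5], [6], [7]
  1-simplices (24): (24 of them)
  2-simplices (16): [0,2,3], [0,2,5], [0,3,4], [0,4,5], [1,2,3], [1,2,4], [1,3,7], [1,4,6], [1,5,6], [1,5,7], [2,4,7], [2,5,6], [2,6,7], [3,4,6], [3,6,7], [4,5,7]

Hence C_0 ≅ Z^8, C_1 ≅ Z^24, C_2 ≅ Z^16.

The boundary map ∂_1: C_1 → C_0 maps an edge to its endpoints' difference, ∂[p,q] = q − p. For instance
  ∂[2,6] = [6] − [2].
As a 8×24 matrix over Z this has rank 7, with invariant factors (1,1,1,1,1,1,1).

Boundary ∂_2: C_2 → C_1 acts by ∂[p,q,r] = [q,r] − [p,r] + [p,q]. For instance
  ∂[0,4,5] = [4,5] − [0,5] + [0,4],
  ∂[2,6,7] = [6,7] − [2,7] + [2,6].
This gives a 24×16 integer matrix of rank 15; reducing to Smith normal form yields diagonal entries (1,1,1,1,1,1,1,1,1,1,1,1,1,1,1).

Computing H_k = (kernel of ∂_k) / (image of ∂_{k+1}):

  H_0: rank C_0 − rank ∂_1 = 8 − 7 = 1, and the invariant factors of ∂_1 are all 1, so H_0 = Z.
  H_1: rank ker ∂_1 − rank ∂_2 = (24 − 7) − 15 = 2, and the invariant factors of ∂_2 are all 1, so H_1 = Z^2.
  H_2: rank ker ∂_2 − rank ∂_3 = (16 − 15) − 0 = 1, and there is no ∂_3, so H_2 = Z.

As a check, the Euler characteristic is 8 − 24 + 16 = 0, which agrees with 1 − 2 + 1 = 0.
(K is a triangulation of the torus T^2.)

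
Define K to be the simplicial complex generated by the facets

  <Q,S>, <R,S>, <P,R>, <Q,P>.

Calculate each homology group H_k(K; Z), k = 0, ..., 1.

H_0 ≅ Z,  H_1 ≅ Z.

Fix the vertex order P < Q < R < S and write every simplex with vertices in increasing order. Then dim K = 1 and the simplices of K are:

  0-simplices (4): P, Q, R, S
  1-simplices (4): PQ, PR, QS, RS

giving chain groups C_0 ≅ Z^4, C_1 ≅ Z^4.

The boundary map ∂_1: C_1 → C_0 is given by ∂[p,q] = [q] − [p]. For instance
  ∂PR = R − P.
The resulting 4×4 matrix has rank 3, and its Smith normal form has invariant factors (1,1,1).

Reading off H_k = ker ∂_k / im ∂_{k+1}:

  H_0: rank C_0 − rank ∂_1 = 4 − 3 = 1, and the invariant factors of ∂_1 are all 1, so H_0 ≅ Z.
  H_1: rank ker ∂_1 − rank ∂_2 = (4 − 3) − 0 = 1, and there is no ∂_2, so H_1 ≅ Z.

As a check, the Euler characteristic is 4 − 4 = 0, which agrees with 1 − 1 = 0.
(K is a triangulation of the circle S^1.)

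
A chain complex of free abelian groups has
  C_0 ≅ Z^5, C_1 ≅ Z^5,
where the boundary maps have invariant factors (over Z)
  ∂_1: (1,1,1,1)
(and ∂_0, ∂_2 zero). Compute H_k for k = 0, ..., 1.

H_0: b_0 = 5 − 0 − 4 = 1; torsion from ∂_1 factors > 1: none. So H_0 ≅ Z.
H_1: b_1 = 5 − 4 − 0 = 1; torsion from ∂_2 factors > 1: none. So H_1 ≅ Z.

H_0 ≅ Z,  H_1 ≅ Z.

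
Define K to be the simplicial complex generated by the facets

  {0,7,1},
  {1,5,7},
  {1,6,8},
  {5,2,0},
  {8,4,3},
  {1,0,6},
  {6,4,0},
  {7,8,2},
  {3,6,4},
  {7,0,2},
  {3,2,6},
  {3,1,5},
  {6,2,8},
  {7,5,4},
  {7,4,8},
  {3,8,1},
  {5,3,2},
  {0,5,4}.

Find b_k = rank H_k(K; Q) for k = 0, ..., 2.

Fix the vertex order 0 < 1 < 2 < 3 < 4 < 5 < 6 < 7 < 8 and write every simplex with vertices in increasing order. Then dim K = 2 and the simplices of K are:

  0-simplices (9): [0], [1], [2], [3], [4], [5], [6], [7], [8]
  1-simplices (27): (27 of them)
  2-simplices (18): [0,1,6], [0,1,7], [0,2,5], [0,2,7], [0,4,5], [0,4,6], [1,3,5], [1,3,8], [1,5,7], [1,6,8], [2,3,5], [2,3,6], [2,6,8], [2,7,8], [3,4,6], [3,4,8], [4,5,7], [4,7,8]

giving chain groups C_0 ≅ Z^9, C_1 ≅ Z^27, C_2 ≅ Z^18.

The boundary map ∂_1: C_1 → C_0 sends each edge [p,q] (with p < q) to q − p. For instance
  ∂[4,8] = [8] − [4].
The resulting 9×27 matrix has rank 8, and its Smith normal form has invariant factors (1,1,1,1,1,1,1,1).

Boundary ∂_2: C_2 → C_1 maps a triangle to the signed sum of its edges. For instance
  ∂[0,2,5] = [2,5] − [0,5] + [0,2],
  ∂[3,4,8] = [4,8] − [3,8] + [3,4].
As a 27×18 matrix over Z this has rank 18, with invariant factors (1,1,1,1,1,1,1,1,1,1,1,1,1,1,1,1,1,2).

Computing H_k = (kernel of ∂_k) / (image of ∂_{k+1}):

  H_0: rank C_0 − rank ∂_1 = 9 − 8 = 1, and the invariant factors of ∂_1 are all 1, so H_0 ≅ Z.
  H_1: rank ker ∂_1 − rank ∂_2 = (27 − 8) − 18 = 1, and ∂_2 has invariant factor 2 > 1, so H_1 ≅ Z ⊕ Z/2Z.
  H_2: rank ker ∂_2 − rank ∂_3 = (18 − 18) − 0 = 0, and there is no ∂_3, so H_2 ≅ 0.

As a check, the Euler characteristic is 9 − 27 + 18 = 0, which agrees with 1 − 1 + 0 = 0.
(K is a triangulation of the Klein bottle.)

Hence the Betti numbers are b_0 = 1, b_1 = 1, b_2 = 0.

b_0 = 1, b_1 = 1, b_2 = 0.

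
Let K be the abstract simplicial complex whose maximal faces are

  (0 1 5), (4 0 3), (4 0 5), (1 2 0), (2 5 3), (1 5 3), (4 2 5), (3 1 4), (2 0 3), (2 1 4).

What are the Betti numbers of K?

Take the total order 0 < 1 < 2 < 3 < 4 < 5 on the vertex set. Then K (dimension 2) consists of the simplices:

  0-simplices (6): [0], [1], [2], [3], [4], [5]
  1-simplices (15): [0,1], [0,2], [0,3], [0,4], [0,5], [1,2], [1,3], [1,4], [1,5], [2,3], [2,4], [2,5], [3,4], [3,5], [4,5]
  2-simplices (10): [0,1,2], [0,1,5], [0,2,3], [0,3,4], [0,4,5], [1,2,4], [1,3,4], [1,3,5], [2,3,5], [2,4,5]

so the chain groups are C_0 ≅ Z^6, C_1 ≅ Z^15, C_2 ≅ Z^10.

The boundary map ∂_1: C_1 → C_0 is given by ∂[p,q] = [q] − [p].
As a 6×15 matrix over Z this has rank 5, with invariant factors (1,1,1,1,1).

Boundary ∂_2: C_2 → C_1 sends each 2-simplex [p,q,r] to [q,r] − [p,r] + [p,q]. For instance
  ∂[0,1,2] = [1,2] − [0,2] + [0,1],
  ∂[0,1,5] = [1,5] − [0,5] + [0,1].
The 15×10 boundary matrix has rank 10 and Smith normal form diag(1,1,1,1,1,1,1,1,1,2).

Computing H_k = (kernel of ∂_k) / (image of ∂_{k+1}):

  H_0: rank C_0 − rank ∂_1 = 6 − 5 = 1, and the invariant factors of ∂_1 are all 1, so H_0 ≅ Z.
  H_1: rank ker ∂_1 − rank ∂_2 = (15 − 5) − 10 = 0, and ∂_2 has invariant factor 2 > 1, so H_1 ≅ Z/2Z.
  H_2: rank ker ∂_2 − rank ∂_3 = (10 − 10) − 0 = 0, and there is no ∂_3, so H_2 ≅ 0.

Hence the Betti numbers are b_0 = 1, b_1 = 0, b_2 = 0.

b_0 = 1, b_1 = 0, b_2 = 0.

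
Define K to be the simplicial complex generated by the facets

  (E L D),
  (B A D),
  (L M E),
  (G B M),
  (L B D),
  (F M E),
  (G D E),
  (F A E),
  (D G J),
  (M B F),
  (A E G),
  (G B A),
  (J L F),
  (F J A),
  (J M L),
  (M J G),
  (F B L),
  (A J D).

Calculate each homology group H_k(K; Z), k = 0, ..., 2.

H_0 = Z,  H_1 = Z ⊕ Z/2Z,  H_2 = 0.

We work with the vertex ordering A < B < D < E < F < G < J < L < M. The simplices of K, each written with vertices in increasing order, are:

  0-simplices (9): A, B, D, E, F, G, J, L, M
  1-simplices (27): AB, AD, AE, AF, AG, AJ, BD, BF, BG, BL, BM, DE, DG, DJ, DL, EF, EG, EL, EM, FJ, FL, FM, GJ, GM, JL, JM, LM
  2-simplices (18): ABD, ABG, ADJ, AEF, AEG, AFJ, BDL, BFL, BFM, BGM, DEG, DEL, DGJ, EFM, ELM, FJL, GJM, JLM

giving chain groups C_0 ≅ Z^9, C_1 ≅ Z^27, C_2 ≅ Z^18.

The boundary map ∂_1: C_1 → C_0 maps an edge to its endpoints' difference, ∂[p,q] = q − p. For instance
  ∂DG = G − D.
The resulting 9×27 matrix has rank 8, and its Smith normal form has invariant factors (1,1,1,1,1,1,1,1).

∂_2: C_2 → C_1 acts by ∂[p,q,r] = [q,r] − [p,r] + [p,q]. For instance
  ∂DEL = EL − DL + DE,
  ∂ELM = LM − EM + EL.
This gives a 27×18 integer matrix of rank 18; reducing to Smith normal form yields diagonal entries (1,1,1,1,1,1,1,1,1,1,1,1,1,1,1,1,1,2).

Computing H_k = (kernel of ∂_k) / (image of ∂_{k+1}):

  H_0: rank C_0 − rank ∂_1 = 9 − 8 = 1, and the invariant factors of ∂_1 are all 1, so H_0 = Z.
  H_1: rank ker ∂_1 − rank ∂_2 = (27 − 8) − 18 = 1, and ∂_2 has invariant factor 2 > 1, so H_1 = Z ⊕ Z/2Z.
  H_2: rank ker ∂_2 − rank ∂_3 = (18 − 18) − 0 = 0, and there is no ∂_3, so H_2 = 0.

As a check, the Euler characteristic is 9 − 27 + 18 = 0, which agrees with 1 − 1 + 0 = 0.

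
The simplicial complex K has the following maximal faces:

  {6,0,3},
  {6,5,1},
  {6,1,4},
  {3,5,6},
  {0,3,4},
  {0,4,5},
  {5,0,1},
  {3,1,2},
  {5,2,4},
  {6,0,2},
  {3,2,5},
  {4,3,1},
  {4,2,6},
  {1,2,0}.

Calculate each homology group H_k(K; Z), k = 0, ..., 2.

Order the vertices as 0 < 1 < 2 < 3 < 4 < 5 < 6. Listing each simplex with vertices in this order, K has dimension 2 with simplices:

  0-simplices (7): [0], [1], [2], [3], [4], [5], [6]
  1-simplices (21): [0,1], [0,2], [0,3], [0,4], [0,5], [0,6], [1,2], [1,3], [1,4], [1,5], [1,6], [2,3], [2,4], [2,5], [2,6], [3,4], [3,5], [3,6], [4,5], [4,6], [5,6]
  2-simplices (14): [0,1,2], [0,1,5], [0,2,6], [0,3,4], [0,3,6], [0,4,5], [1,2,3], [1,3,4], [1,4,6], [1,5,6], [2,3,5], [2,4,5], [2,4,6], [3,5,6]

Hence C_0 ≅ Z^7, C_1 ≅ Z^21, C_2 ≅ Z^14.

The boundary map ∂_1: C_1 → C_0 maps an edge to its endpoints' difference, ∂[p,q] = q − p. For instance
  ∂[0,4] = [4] − [0].
As a 7×21 matrix over Z this has rank 6, with invariant factors (1,1,1,1,1,1).

∂_2: C_2 → C_1 acts by ∂[p,q,r] = [q,r] − [p,r] + [p,q]. For instance
  ∂[0,2,6] = [2,6] − [0,6] + [0,2],
  ∂[0,1,2] = [1,2] − [0,2] + [0,1].
The resulting 21×14 matrix has rank 13, and its Smith normal form has invariant factors (1,1,1,1,1,1,1,1,1,1,1,1,1).

Now H_k = ker ∂_k / im ∂_{k+1}, so:

  H_0: rank C_0 − rank ∂_1 = 7 − 6 = 1, and the invariant factors of ∂_1 are all 1, so H_0 ≅ Z.
  H_1: rank ker ∂_1 − rank ∂_2 = (21 − 6) − 13 = 2, and the invariant factors of ∂_2 are all 1, so H_1 ≅ Z^2.
  H_2: rank ker ∂_2 − rank ∂_3 = (14 − 13) − 0 = 1, and there is no ∂_3, so H_2 ≅ Z.

(K is a triangulation of the torus T^2.)

H_0 ≅ Z,  H_1 ≅ Z^2,  H_2 ≅ Z.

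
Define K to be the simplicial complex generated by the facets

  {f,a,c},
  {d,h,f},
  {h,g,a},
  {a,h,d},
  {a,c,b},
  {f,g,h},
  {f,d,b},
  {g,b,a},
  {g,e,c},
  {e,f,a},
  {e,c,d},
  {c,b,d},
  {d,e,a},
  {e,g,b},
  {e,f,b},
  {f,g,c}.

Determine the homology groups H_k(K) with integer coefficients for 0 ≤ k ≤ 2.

K has 8 vertices, 24 edges, 16 triangles.
rank ∂_0 = 0, rank ∂_1 = 7 ⇒ b_0 = 8 − 0 − 7 = 1; all invariant factors of ∂_1 are 1 so no torsion. So H_0 = Z.
rank ∂_1 = 7, rank ∂_2 = 15 ⇒ b_1 = 24 − 7 − 15 = 2; all invariant factors of ∂_2 are 1 so no torsion. So H_1 = Z^2.
rank ∂_2 = 15, rank ∂_3 = 0 ⇒ b_2 = 16 − 15 − 0 = 1. So H_2 = Z.

H_0 = Z,  H_1 = Z^2,  H_2 = Z.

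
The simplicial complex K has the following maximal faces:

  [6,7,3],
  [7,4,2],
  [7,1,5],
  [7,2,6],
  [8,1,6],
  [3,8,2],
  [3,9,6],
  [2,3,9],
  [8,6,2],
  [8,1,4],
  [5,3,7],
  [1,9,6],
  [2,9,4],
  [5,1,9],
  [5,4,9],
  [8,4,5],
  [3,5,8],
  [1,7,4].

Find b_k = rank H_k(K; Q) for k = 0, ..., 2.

We work with the vertex ordering 1 < 2 < 3 < 4 < 5 < 6 < 7 < 8 < 9. The simplices of K, each written with vertices in increasing order, are:

  0-simplices (9): [1], [2], [3], [4], [5], [6], [7], [8], [9]
  1-simplices (27): (27 of them)
  2-simplices (18): [1,4,7], [1,4,8], [1,5,7], [1,5,9], [1,6,8], [1,6,9], [2,3,8], [2,3,9], [2,4,7], [2,4,9], [2,6,7], [2,6,8], [3,5,7], [3,5,8], [3,6,7], [3,6,9], [4,5,8], [4,5,9]

Hence C_0 ≅ Z^9, C_1 ≅ Z^27, C_2 ≅ Z^18.

Boundary ∂_1: C_1 → C_0 is given by ∂[p,q] = [q] − [p].
The 9×27 boundary matrix has rank 8 and Smith normal form diag(1,1,1,1,1,1,1,1).

The boundary map ∂_2: C_2 → C_1 acts by ∂[p,q,r] = [q,r] − [p,r] + [p,q]. For instance
  ∂[1,6,8] = [6,8] − [1,8] + [1,6],
  ∂[3,5,7] = [5,7] − [3,7] + [3,5].
The 27×18 boundary matrix has rank 18 and Smith normal form diag(1,1,1,1,1,1,1,1,1,1,1,1,1,1,1,1,1,2).

From H_k ≅ ker(∂_k) / im(∂_{k+1}) we obtain:

  H_0: rank C_0 − rank ∂_1 = 9 − 8 = 1, and the invariant factors of ∂_1 are all 1, so H_0 ≅ Z.
  H_1: rank ker ∂_1 − rank ∂_2 = (27 − 8) − 18 = 1, and ∂_2 has invariant factor 2 > 1, so H_1 ≅ Z ⊕ Z_2.
  H_2: rank ker ∂_2 − rank ∂_3 = (18 − 18) − 0 = 0, and there is no ∂_3, so H_2 ≅ 0.

As a check, the Euler characteristic is 9 − 27 + 18 = 0, which agrees with 1 − 1 + 0 = 0.

Hence the Betti numbers are b_0 = 1, b_1 = 1, b_2 = 0.

b_0 = 1, b_1 = 1, b_2 = 0.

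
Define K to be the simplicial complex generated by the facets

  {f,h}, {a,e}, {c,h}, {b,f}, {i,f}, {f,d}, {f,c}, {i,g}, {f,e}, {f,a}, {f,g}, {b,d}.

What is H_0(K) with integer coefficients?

Order the vertices as a < b < c < d < e < f < g < h < i. Listing each simplex with vertices in this order, K has dimension 1 with simplices:

  0-simplices (9): a, b, c, d, e, f, g, h, i
  1-simplices (12): ae, af, bd, bf, cf, ch, df, ef, fg, fh, fi, gi

Hence C_0 ≅ Z^9, C_1 ≅ Z^12.

Boundary ∂_1: C_1 → C_0 sends each edge [p,q] (with p < q) to q − p. For instance
  ∂fi = i − f.
The resulting 9×12 matrix has rank 8, and its Smith normal form has invariant factors (1,1,1,1,1,1,1,1).

From H_k ≅ ker(∂_k) / im(∂_{k+1}) we obtain:

  H_0: rank C_0 − rank ∂_1 = 9 − 8 = 1, and the invariant factors of ∂_1 are all 1, so H_0 ≅ Z.

(K is a triangulation of a wedge of 4 circles.)

H_0 ≅ Z.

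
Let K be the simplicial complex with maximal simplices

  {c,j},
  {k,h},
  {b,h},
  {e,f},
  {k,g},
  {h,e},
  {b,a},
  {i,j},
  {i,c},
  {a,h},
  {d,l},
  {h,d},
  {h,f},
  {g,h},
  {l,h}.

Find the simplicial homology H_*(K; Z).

Take the total order a < b < c < d < e < f < g < h < i < j < k < l on the vertex set. Then K (dimension 1) consists of the simplices:

  0-simplices (12): a, b, c, d, e, f, g, h, i, j, k, l
  1-simplices (15): ab, ah, bh, ci, cj, dh, dl, ef, eh, fh, gh, gk, hk, hl, ij

so the chain groups are C_0 ≅ Z^12, C_1 ≅ Z^15.

The boundary map ∂_1: C_1 → C_0 sends each edge [p,q] (with p < q) to q − p.
The 12×15 boundary matrix has rank 10 and Smith normal form diag(1,1,1,1,1,1,1,1,1,1).

Reading off H_k = ker ∂_k / im ∂_{k+1}:

  H_0: rank C_0 − rank ∂_1 = 12 − 10 = 2, and the invariant factors of ∂_1 are all 1, so H_0 ≅ Z^2.
  H_1: rank ker ∂_1 − rank ∂_2 = (15 − 10) − 0 = 5, and there is no ∂_2, so H_1 ≅ Z^5.

(K is a triangulation of the disjoint union of the circle S^1 and a wedge of 4 circles.)

H_0 ≅ Z^2,  H_1 ≅ Z^5.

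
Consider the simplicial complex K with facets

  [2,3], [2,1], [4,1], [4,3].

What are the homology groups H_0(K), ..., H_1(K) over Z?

H_0 ≅ Z,  H_1 ≅ Z.

Order the vertices as 1 < 2 < 3 < 4. Listing each simplex with vertices in this order, K has dimension 1 with simplices:

  0-simplices (4): [1], [2], [3], [4]
  1-simplices (4): [1,2], [1,4], [2,3], [3,4]

Hence C_0 ≅ Z^4, C_1 ≅ Z^4.

Boundary ∂_1: C_1 → C_0 is given by ∂[p,q] = [q] − [p].
This gives a 4×4 integer matrix of rank 3; reducing to Smith normal form yields diagonal entries (1,1,1).

From H_k ≅ ker(∂_k) / im(∂_{k+1}) we obtain:

  H_0: rank C_0 − rank ∂_1 = 4 − 3 = 1, and the invariant factors of ∂_1 are all 1, so H_0 ≅ Z.
  H_1: rank ker ∂_1 − rank ∂_2 = (4 − 3) − 0 = 1, and there is no ∂_2, so H_1 ≅ Z.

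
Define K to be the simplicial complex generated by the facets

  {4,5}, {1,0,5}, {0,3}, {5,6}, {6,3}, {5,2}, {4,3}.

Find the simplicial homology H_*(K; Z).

Fix the vertex order 0 < 1 < 2 < 3 < 4 < 5 < 6 and write every simplex with vertices in increasing order. Then dim K = 2 and the simplices of K are:

  0-simplices (7): [0], [1], [2], [3], [4], [5], [6]
  1-simplices (9): [0,1], [0,3], [0,5], [1,5], [2,5], [3,4], [3,6], [4,5], [5,6]
  2-simplices (1): [0,1,5]

giving chain groups C_0 ≅ Z^7, C_1 ≅ Z^9, C_2 ≅ Z^1.

The boundary map ∂_1: C_1 → C_0 maps an edge to its endpoints' difference, ∂[p,q] = q − p.
The resulting 7×9 matrix has rank 6, and its Smith normal form has invariant factors (1,1,1,1,1,1).

∂_2: C_2 → C_1 acts by ∂[p,q,r] = [q,r] − [p,r] + [p,q]. For instance
  ∂[0,1,5] = [1,5] − [0,5] + [0,1].
The 9×1 boundary matrix has rank 1 and Smith normal form diag(1).

Computing H_k = (kernel of ∂_k) / (image of ∂_{k+1}):

  H_0: rank C_0 − rank ∂_1 = 7 − 6 = 1, and the invariant factors of ∂_1 are all 1, so H_0 = Z.
  H_1: rank ker ∂_1 − rank ∂_2 = (9 − 6) − 1 = 2, and the invariant factors of ∂_2 are all 1, so H_1 = Z^2.
  H_2: rank ker ∂_2 − rank ∂_3 = (1 − 1) − 0 = 0, and there is no ∂_3, so H_2 = 0.

H_0 ≅ Z,  H_1 ≅ Z^2,  H_2 = 0.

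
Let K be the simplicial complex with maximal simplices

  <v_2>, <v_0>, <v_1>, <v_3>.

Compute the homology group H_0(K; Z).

H_0 = Z^4.

We work with the vertex ordering v_0 < v_1 < v_2 < v_3. The simplices of K, each written with vertices in increasing order, are:

  0-simplices (4): [v_0], [v_1], [v_2], [v_3]

Hence C_0 ≅ Z^4.

Computing H_k = (kernel of ∂_k) / (image of ∂_{k+1}):

  H_0: rank C_0 − rank ∂_1 = 4 − 0 = 4, and there is no ∂_1, so H_0 = Z^4.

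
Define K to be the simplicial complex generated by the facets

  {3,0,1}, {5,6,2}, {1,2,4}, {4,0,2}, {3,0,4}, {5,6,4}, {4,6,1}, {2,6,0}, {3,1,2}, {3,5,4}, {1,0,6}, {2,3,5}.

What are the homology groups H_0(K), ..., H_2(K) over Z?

We work with the vertex ordering 0 < 1 < 2 < 3 < 4 < 5 < 6. The simplices of K, each written with vertices in increasing order, are:

  0-simplices (7): [0], [1], [2], [3], [4], [5], [6]
  1-simplices (18): [0,1], [0,2], [0,3], [0,4], [0,6], [1,2], [1,3], [1,4], [1,6], [2,3], [2,4], [2,5], [2,6], [3,4], [3,5], [4,5], [4,6], [5,6]
  2-simplices (12): [0,1,3], [0,1,6], [0,2,4], [0,2,6], [0,3,4], [1,2,3], [1,2,4], [1,4,6], [2,3,5], [2,5,6], [3,4,5], [4,5,6]

giving chain groups C_0 ≅ Z^7, C_1 ≅ Z^18, C_2 ≅ Z^12.

The boundary map ∂_1: C_1 → C_0 sends each edge [p,q] (with p < q) to q − p. For instance
  ∂[0,4] = [4] − [0].
The 7×18 boundary matrix has rank 6 and Smith normal form diag(1,1,1,1,1,1).

The boundary map ∂_2: C_2 → C_1 maps a triangle to the signed sum of its edges. For instance
  ∂[0,2,4] = [2,4] − [0,4] + [0,2],
  ∂[2,5,6] = [5,6] − [2,6] + [2,5].
The resulting 18×12 matrix has rank 12, and its Smith normal form has invariant factors (1,1,1,1,1,1,1,1,1,1,1,2).

Reading off H_k = ker ∂_k / im ∂_{k+1}:

  H_0: rank C_0 − rank ∂_1 = 7 − 6 = 1, and the invariant factors of ∂_1 are all 1, so H_0 ≅ Z.
  H_1: rank ker ∂_1 − rank ∂_2 = (18 − 6) − 12 = 0, and ∂_2 has invariant factor 2 > 1, so H_1 ≅ Z/2.
  H_2: rank ker ∂_2 − rank ∂_3 = (12 − 12) − 0 = 0, and there is no ∂_3, so H_2 ≅ 0.

As a check, the Euler characteristic is 7 − 18 + 12 = 1, which agrees with 1 − 0 + 0 = 1.

H_0 = Z,  H_1 = Z/2,  H_2 = 0.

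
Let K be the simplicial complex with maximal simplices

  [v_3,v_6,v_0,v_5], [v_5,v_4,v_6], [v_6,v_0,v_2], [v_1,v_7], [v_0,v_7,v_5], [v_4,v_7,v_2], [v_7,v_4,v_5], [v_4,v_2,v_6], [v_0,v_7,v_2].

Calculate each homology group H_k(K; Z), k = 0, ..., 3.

H_0 ≅ Z,  H_1 = 0,  H_2 ≅ Z,  H_3 = 0.

Order the vertices as v_0 < v_1 < v_2 < v_3 < v_4 < v_5 < v_6 < v_7. Listing each simplex with vertices in this order, K has dimension 3 with simplices:

  0-simplices (8): [v_0], [v_1], [v_2], [v_3], [v_4], [v_5], [v_6], [v_7]
  1-simplices (16): (16 of them)
  2-simplices (11): (11 of them)
  3-simplices (1): [v_0,v_3,v_5,v_6]

giving chain groups C_0 ≅ Z^8, C_1 ≅ Z^16, C_2 ≅ Z^11, C_3 ≅ Z^1.

Boundary ∂_1: C_1 → C_0 is given by ∂[p,q] = [q] − [p]. For instance
  ∂[v_1,v_7] = [v_7] − [v_1].
This gives a 8×16 integer matrix of rank 7; reducing to Smith normal form yields diagonal entries (1,1,1,1,1,1,1).

∂_2: C_2 → C_1 sends each 2-simplex [p,q,r] to [q,r] − [p,r] + [p,q]. For instance
  ∂[v_2,v_4,v_6] = [v_4,v_6] − [v_2,v_6] + [v_2,v_4],
  ∂[v_0,v_2,v_6] = [v_2,v_6] − [v_0,v_6] + [v_0,v_2].
As a 16×11 matrix over Z this has rank 9, with invariant factors (1,1,1,1,1,1,1,1,1).

The boundary map ∂_3: C_3 → C_2 sends each 3-simplex σ to the alternating sum Σ_i (−1)^i (σ with its i-th vertex removed). For instance
  ∂[v_0,v_3,v_5,v_6] = [v_3,v_5,v_6] − [v_0,v_5,v_6] + [v_0,v_3,v_6] − [v_0,v_3,v_5].
The resulting 11×1 matrix has rank 1, and its Smith normal form has invariant factors (1).

Computing H_k = (kernel of ∂_k) / (image of ∂_{k+1}):

  H_0: rank C_0 − rank ∂_1 = 8 − 7 = 1, and the invariant factors of ∂_1 are all 1, so H_0 = Z.
  H_1: rank ker ∂_1 − rank ∂_2 = (16 − 7) − 9 = 0, and the invariant factors of ∂_2 are all 1, so H_1 = 0.
  H_2: rank ker ∂_2 − rank ∂_3 = (11 − 9) − 1 = 1, and the invariant factors of ∂_3 are all 1, so H_2 = Z.
  H_3: rank ker ∂_3 − rank ∂_4 = (1 − 1) − 0 = 0, and there is no ∂_4, so H_3 = 0.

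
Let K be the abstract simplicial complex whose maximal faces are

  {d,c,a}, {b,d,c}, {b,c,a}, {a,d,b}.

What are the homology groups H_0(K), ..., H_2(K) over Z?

Take the total order a < b < c < d on the vertex set. Then K (dimension 2) consists of the simplices:

  0-simplices (4): a, b, c, d
  1-simplices (6): ab, ac, ad, bc, bd, cd
  2-simplices (4): abc, abd, acd, bcd

Hence C_0 ≅ Z^4, C_1 ≅ Z^6, C_2 ≅ Z^4.

∂_1: C_1 → C_0 is given by ∂[p,q] = [q] − [p]. For instance
  ∂ad = d − a.
This gives a 4×6 integer matrix of rank 3; reducing to Smith normal form yields diagonal entries (1,1,1).

∂_2: C_2 → C_1 acts by ∂[p,q,r] = [q,r] − [p,r] + [p,q]. For instance
  ∂abd = bd − ad + ab,
  ∂bcd = cd − bd + bc.
This gives a 6×4 integer matrix of rank 3; reducing to Smith normal form yields diagonal entries (1,1,1).

Reading off H_k = ker ∂_k / im ∂_{k+1}:

  H_0: rank C_0 − rank ∂_1 = 4 − 3 = 1, and the invariant factors of ∂_1 are all 1, so H_0 ≅ Z.
  H_1: rank ker ∂_1 − rank ∂_2 = (6 − 3) − 3 = 0, and the invariant factors of ∂_2 are all 1, so H_1 ≅ 0.
  H_2: rank ker ∂_2 − rank ∂_3 = (4 − 3) − 0 = 1, and there is no ∂_3, so H_2 ≅ Z.

H_0 = Z,  H_1 = 0,  H_2 = Z.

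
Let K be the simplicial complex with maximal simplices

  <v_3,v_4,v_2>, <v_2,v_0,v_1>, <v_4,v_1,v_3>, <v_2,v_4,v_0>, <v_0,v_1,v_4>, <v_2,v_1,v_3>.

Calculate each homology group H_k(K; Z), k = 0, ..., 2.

Take the total order v_0 < v_1 < v_2 < v_3 < v_4 on the vertex set. Then K (dimension 2) consists of the simplices:

  0-simplices (5): [v_0], [v_1], [v_2], [v_3], [v_4]
  1-simplices (9): [v_0,v_1], [v_0,v_2], [v_0,v_4], [v_1,v_2], [v_1,v_3], [v_1,v_4], [v_2,v_3], [v_2,v_4], [v_3,v_4]
  2-simplices (6): [v_0,v_1,v_2], [v_0,v_1,v_4], [v_0,v_2,v_4], [v_1,v_2,v_3], [v_1,v_3,v_4], [v_2,v_3,v_4]

giving chain groups C_0 ≅ Z^5, C_1 ≅ Z^9, C_2 ≅ Z^6.

The boundary map ∂_1: C_1 → C_0 maps an edge to its endpoints' difference, ∂[p,q] = q − p. For instance
  ∂[v_0,v_1] = [v_1] − [v_0].
As a 5×9 matrix over Z this has rank 4, with invariant factors (1,1,1,1).

∂_2: C_2 → C_1 acts by ∂[p,q,r] = [q,r] − [p,r] + [p,q]. For instance
  ∂[v_2,v_3,v_4] = [v_3,v_4] − [v_2,v_4] + [v_2,v_3],
  ∂[v_0,v_1,v_2] = [v_1,v_2] − [v_0,v_2] + [v_0,v_1].
The resulting 9×6 matrix has rank 5, and its Smith normal form has invariant factors (1,1,1,1,1).

Reading off H_k = ker ∂_k / im ∂_{k+1}:

  H_0: rank C_0 − rank ∂_1 = 5 − 4 = 1, and the invariant factors of ∂_1 are all 1, so H_0 = Z.
  H_1: rank ker ∂_1 − rank ∂_2 = (9 − 4) − 5 = 0, and the invariant factors of ∂_2 are all 1, so H_1 = 0.
  H_2: rank ker ∂_2 − rank ∂_3 = (6 − 5) − 0 = 1, and there is no ∂_3, so H_2 = Z.

(K is a triangulation of the 2-sphere S^2.)

H_0 ≅ Z,  H_1 = 0,  H_2 ≅ Z.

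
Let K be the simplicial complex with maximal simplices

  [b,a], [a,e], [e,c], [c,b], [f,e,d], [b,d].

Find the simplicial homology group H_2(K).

K has 6 vertices, 8 edges, 1 triangle.
rank ∂_2 = 1, rank ∂_3 = 0 ⇒ b_2 = 1 − 1 − 0 = 0. So H_2 = 0.

H_2 = 0.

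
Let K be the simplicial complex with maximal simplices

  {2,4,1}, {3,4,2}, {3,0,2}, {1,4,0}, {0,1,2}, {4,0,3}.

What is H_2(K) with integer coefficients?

H_2 = Z.

Fix the vertex order 0 < 1 < 2 < 3 < 4 and write every simplex with vertices in increasing order. Then dim K = 2 and the simplices of K are:

  0-simplices (5): [0], [1], [2], [3], [4]
  1-simplices (9): [0,1], [0,2], [0,3], [0,4], [1,2], [1,4], [2,3], [2,4], [3,4]
  2-simplices (6): [0,1,2], [0,1,4], [0,2,3], [0,3,4], [1,2,4], [2,3,4]

so the chain groups are C_0 ≅ Z^5, C_1 ≅ Z^9, C_2 ≅ Z^6.

∂_1: C_1 → C_0 sends each edge [p,q] (with p < q) to q − p. For instance
  ∂[0,3] = [3] − [0].
As a 5×9 matrix over Z this has rank 4, with invariant factors (1,1,1,1).

∂_2: C_2 → C_1 maps a triangle to the signed sum of its edges. For instance
  ∂[2,3,4] = [3,4] − [2,4] + [2,3],
  ∂[0,1,4] = [1,4] − [0,4] + [0,1].
The resulting 9×6 matrix has rank 5, and its Smith normal form has invariant factors (1,1,1,1,1).

Reading off H_k = ker ∂_k / im ∂_{k+1}:

  H_2: rank ker ∂_2 − rank ∂_3 = (6 − 5) − 0 = 1, and there is no ∂_3, so H_2 = Z.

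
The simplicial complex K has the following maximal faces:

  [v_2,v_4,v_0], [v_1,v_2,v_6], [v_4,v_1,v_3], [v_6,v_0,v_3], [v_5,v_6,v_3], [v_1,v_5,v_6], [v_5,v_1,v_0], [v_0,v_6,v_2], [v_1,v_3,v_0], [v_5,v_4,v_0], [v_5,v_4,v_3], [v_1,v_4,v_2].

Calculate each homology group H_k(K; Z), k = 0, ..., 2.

H_0 = Z,  H_1 = Z_2,  H_2 = 0.

K has 7 vertices, 18 edges, 12 triangles.
rank ∂_0 = 0, rank ∂_1 = 6 ⇒ b_0 = 7 − 0 − 6 = 1; all invariant factors of ∂_1 are 1 so no torsion. So H_0 = Z.
rank ∂_1 = 6, rank ∂_2 = 12 ⇒ b_1 = 18 − 6 − 12 = 0; ∂_2 has invariant factor(s) [2] giving torsion. So H_1 = Z_2.
rank ∂_2 = 12, rank ∂_3 = 0 ⇒ b_2 = 12 − 12 − 0 = 0. So H_2 = 0.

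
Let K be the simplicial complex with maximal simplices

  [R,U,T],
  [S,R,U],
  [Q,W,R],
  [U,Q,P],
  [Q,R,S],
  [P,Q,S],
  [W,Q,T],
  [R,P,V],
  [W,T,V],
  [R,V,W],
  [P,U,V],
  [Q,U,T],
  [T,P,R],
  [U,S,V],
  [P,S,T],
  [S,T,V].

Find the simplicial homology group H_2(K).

H_2 = Z.

Fix the vertex order P < Q < R < S < T < U < V < W and write every simplex with vertices in increasing order. Then dim K = 2 and the simplices of K are:

  0-simplices (8): P, Q, R, S, T, U, V, W
  1-simplices (24): PQ, PR, PS, PT, PU, PV, QR, QS, QT, QU, QW, RS, RT, RU, RV, RW, ST, SU, SV, TU, TV, TW, UV, VW
  2-simplices (16): PQS, PQU, PRT, PRV, PST, PUV, QRS, QRW, QTU, QTW, RSU, RTU, RVW, STV, SUV, TVW

Hence C_0 ≅ Z^8, C_1 ≅ Z^24, C_2 ≅ Z^16.

The boundary map ∂_1: C_1 → C_0 sends each edge [p,q] (with p < q) to q − p.
This gives a 8×24 integer matrix of rank 7; reducing to Smith normal form yields diagonal entries (1,1,1,1,1,1,1).

∂_2: C_2 → C_1 sends each 2-simplex [p,q,r] to [q,r] − [p,r] + [p,q]. For instance
  ∂RVW = VW − RW + RV,
  ∂QTU = TU − QU + QT.
As a 24×16 matrix over Z this has rank 15, with invariant factors (1,1,1,1,1,1,1,1,1,1,1,1,1,1,1).

Reading off H_k = ker ∂_k / im ∂_{k+1}:

  H_2: rank ker ∂_2 − rank ∂_3 = (16 − 15) − 0 = 1, and there is no ∂_3, so H_2 ≅ Z.

(K is a triangulation of the torus T^2.)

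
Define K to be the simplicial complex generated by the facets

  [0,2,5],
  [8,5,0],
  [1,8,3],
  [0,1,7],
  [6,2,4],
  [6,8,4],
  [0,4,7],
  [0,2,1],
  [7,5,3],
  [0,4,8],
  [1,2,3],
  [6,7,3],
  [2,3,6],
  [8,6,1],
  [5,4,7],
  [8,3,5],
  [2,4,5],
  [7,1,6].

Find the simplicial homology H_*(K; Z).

We work with the vertex ordering 0 < 1 < 2 < 3 < 4 < 5 < 6 < 7 < 8. The simplices of K, each written with vertices in increasing order, are:

  0-simplices (9): [0], [1], [2], [3], [4], [5], [6], [7], [8]
  1-simplices (27): (27 of them)
  2-simplices (18): [0,1,2], [0,1,7], [0,2,5], [0,4,7], [0,4,8], [0,5,8], [1,2,3], [1,3,8], [1,6,7], [1,6,8], [2,3,6], [2,4,5], [2,4,6], [3,5,7], [3,5,8], [3,6,7], [4,5,7], [4,6,8]

Hence C_0 ≅ Z^9, C_1 ≅ Z^27, C_2 ≅ Z^18.

∂_1: C_1 → C_0 sends each edge [p,q] (with p < q) to q − p. For instance
  ∂[0,4] = [4] − [0].
As a 9×27 matrix over Z this has rank 8, with invariant factors (1,1,1,1,1,1,1,1).

Boundary ∂_2: C_2 → C_1 maps a triangle to the signed sum of its edges. For instance
  ∂[4,6,8] = [6,8] − [4,8] + [4,6],
  ∂[0,4,7] = [4,7] − [0,7] + [0,4].
The resulting 27×18 matrix has rank 18, and its Smith normal form has invariant factors (1,1,1,1,1,1,1,1,1,1,1,1,1,1,1,1,1,2).

Computing H_k = (kernel of ∂_k) / (image of ∂_{k+1}):

  H_0: rank C_0 − rank ∂_1 = 9 − 8 = 1, and the invariant factors of ∂_1 are all 1, so H_0 = Z.
  H_1: rank ker ∂_1 − rank ∂_2 = (27 − 8) − 18 = 1, and ∂_2 has invariant factor 2 > 1, so H_1 = Z ⊕ Z_2.
  H_2: rank ker ∂_2 − rank ∂_3 = (18 − 18) − 0 = 0, and there is no ∂_3, so H_2 = 0.

(K is a triangulation of the Klein bottle.)

H_0 = Z,  H_1 = Z ⊕ Z_2,  H_2 = 0.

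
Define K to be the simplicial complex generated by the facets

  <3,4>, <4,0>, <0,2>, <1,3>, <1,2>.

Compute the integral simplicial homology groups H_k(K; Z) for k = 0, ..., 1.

H_0 ≅ Z,  H_1 ≅ Z.

Take the total order 0 < 1 < 2 < 3 < 4 on the vertex set. Then K (dimension 1) consists of the simplices:

  0-simplices (5): [0], [1], [2], [3], [4]
  1-simplices (5): [0,2], [0,4], [1,2], [1,3], [3,4]

giving chain groups C_0 ≅ Z^5, C_1 ≅ Z^5.

The boundary map ∂_1: C_1 → C_0 maps an edge to its endpoints' difference, ∂[p,q] = q − p.
As a 5×5 matrix over Z this has rank 4, with invariant factors (1,1,1,1).

From H_k ≅ ker(∂_k) / im(∂_{k+1}) we obtain:

  H_0: rank C_0 − rank ∂_1 = 5 − 4 = 1, and the invariant factors of ∂_1 are all 1, so H_0 = Z.
  H_1: rank ker ∂_1 − rank ∂_2 = (5 − 4) − 0 = 1, and there is no ∂_2, so H_1 = Z.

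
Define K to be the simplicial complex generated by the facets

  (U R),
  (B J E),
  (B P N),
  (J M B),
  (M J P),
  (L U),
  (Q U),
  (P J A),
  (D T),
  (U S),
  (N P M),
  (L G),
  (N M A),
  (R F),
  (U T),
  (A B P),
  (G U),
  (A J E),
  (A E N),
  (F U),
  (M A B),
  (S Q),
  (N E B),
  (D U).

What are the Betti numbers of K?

Fix the vertex order A < B < D < E < F < G < J < L < M < N < P < Q < R < S < T < U and write every simplex with vertices in increasing order. Then dim K = 2 and the simplices of K are:

  0-simplices (16): A, B, D, E, F, G, J, L, M, N, P, Q, R, S, T, U
  1-simplices (30): AB, AE, AJ, AM, AN, AP, BE, BJ, BM, BN, BP, DT, DU, EJ, EN, FR, FU, GL, GU, JM, JP, LU, MN, MP, NP, QS, QU, RU, SU, TU
  2-simplices (12): ABM, ABP, AEJ, AEN, AJP, AMN, BEJ, BEN, BJM, BNP, JMP, MNP

giving chain groups C_0 ≅ Z^16, C_1 ≅ Z^30, C_2 ≅ Z^12.

Boundary ∂_1: C_1 → C_0 is given by ∂[p,q] = [q] − [p]. For instance
  ∂AE = E − A.
As a 16×30 matrix over Z this has rank 14, with invariant factors (1,1,1,1,1,1,1,1,1,1,1,1,1,1).

Boundary ∂_2: C_2 → C_1 acts by ∂[p,q,r] = [q,r] − [p,r] + [p,q]. For instance
  ∂AEN = EN − AN + AE,
  ∂ABP = BP − AP + AB.
The 30×12 boundary matrix has rank 12 and Smith normal form diag(1,1,1,1,1,1,1,1,1,1,1,2).

Computing H_k = (kernel of ∂_k) / (image of ∂_{k+1}):

  H_0: rank C_0 − rank ∂_1 = 16 − 14 = 2, and the invariant factors of ∂_1 are all 1, so H_0 = Z^2.
  H_1: rank ker ∂_1 − rank ∂_2 = (30 − 14) − 12 = 4, and ∂_2 has invariant factor 2 > 1, so H_1 = Z^4 × Z/2.
  H_2: rank ker ∂_2 − rank ∂_3 = (12 − 12) − 0 = 0, and there is no ∂_3, so H_2 = 0.

Hence the Betti numbers are b_0 = 2, b_1 = 4, b_2 = 0.

b_0 = 2, b_1 = 4, b_2 = 0.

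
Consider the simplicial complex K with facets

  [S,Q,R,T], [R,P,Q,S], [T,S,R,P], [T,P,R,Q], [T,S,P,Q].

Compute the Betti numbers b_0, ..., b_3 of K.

Take the total order P < Q < R < S < T on the vertex set. Then K (dimension 3) consists of the simplices:

  0-simplices (5): P, Q, R, S, T
  1-simplices (10): PQ, PR, PS, PT, QR, QS, QT, RS, RT, ST
  2-simplices (10): PQR, PQS, PQT, PRS, PRT, PST, QRS, QRT, QST, RST
  3-simplices (5): PQRS, PQRT, PQST, PRST, QRST

so the chain groups are C_0 ≅ Z^5, C_1 ≅ Z^10, C_2 ≅ Z^10, C_3 ≅ Z^5.

Boundary ∂_1: C_1 → C_0 sends each edge [p,q] (with p < q) to q − p. For instance
  ∂PS = S − P.
The resulting 5×10 matrix has rank 4, and its Smith normal form has invariant factors (1,1,1,1).

The boundary map ∂_2: C_2 → C_1 acts by ∂[p,q,r] = [q,r] − [p,r] + [p,q]. For instance
  ∂QRT = RT − QT + QR,
  ∂PQS = QS − PS + PQ.
This gives a 10×10 integer matrix of rank 6; reducing to Smith normal form yields diagonal entries (1,1,1,1,1,1).

The boundary map ∂_3: C_3 → C_2 sends each 3-simplex σ to the alternating sum Σ_i (−1)^i (σ with its i-th vertex removed). For instance
  ∂PQRS = QRS − PRS + PQS − PQR,
  ∂PQRT = QRT − PRT + PQT − PQR.
The 10×5 boundary matrix has rank 4 and Smith normal form diag(1,1,1,1).

Computing H_k = (kernel of ∂_k) / (image of ∂_{k+1}):

  H_0: rank C_0 − rank ∂_1 = 5 − 4 = 1, and the invariant factors of ∂_1 are all 1, so H_0 = Z.
  H_1: rank ker ∂_1 − rank ∂_2 = (10 − 4) − 6 = 0, and the invariant factors of ∂_2 are all 1, so H_1 = 0.
  H_2: rank ker ∂_2 − rank ∂_3 = (10 − 6) − 4 = 0, and the invariant factors of ∂_3 are all 1, so H_2 = 0.
  H_3: rank ker ∂_3 − rank ∂_4 = (5 − 4) − 0 = 1, and there is no ∂_4, so H_3 = Z.

Hence the Betti numbers are b_0 = 1, b_1 = 0, b_2 = 0, b_3 = 1.

b_0 = 1, b_1 = 0, b_2 = 0, b_3 = 1.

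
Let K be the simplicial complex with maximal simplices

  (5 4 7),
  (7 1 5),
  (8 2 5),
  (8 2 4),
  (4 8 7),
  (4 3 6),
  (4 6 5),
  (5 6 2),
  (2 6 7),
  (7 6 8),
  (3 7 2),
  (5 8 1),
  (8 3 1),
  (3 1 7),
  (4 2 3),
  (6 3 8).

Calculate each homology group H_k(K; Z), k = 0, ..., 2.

H_0 = Z,  H_1 = Z^2,  H_2 = Z.

K has 8 vertices, 24 edges, 16 triangles.
rank ∂_0 = 0, rank ∂_1 = 7 ⇒ b_0 = 8 − 0 − 7 = 1; all invariant factors of ∂_1 are 1 so no torsion. So H_0 ≅ Z.
rank ∂_1 = 7, rank ∂_2 = 15 ⇒ b_1 = 24 − 7 − 15 = 2; all invariant factors of ∂_2 are 1 so no torsion. So H_1 ≅ Z^2.
rank ∂_2 = 15, rank ∂_3 = 0 ⇒ b_2 = 16 − 15 − 0 = 1. So H_2 ≅ Z.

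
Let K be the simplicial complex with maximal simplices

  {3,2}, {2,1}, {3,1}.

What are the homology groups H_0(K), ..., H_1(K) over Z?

Take the total order 1 < 2 < 3 on the vertex set. Then K (dimension 1) consists of the simplices:

  0-simplices (3): [1], [2], [3]
  1-simplices (3): [1,2], [1,3], [2,3]

Hence C_0 ≅ Z^3, C_1 ≅ Z^3.

Boundary ∂_1: C_1 → C_0 is given by ∂[p,q] = [q] − [p].
The 3×3 boundary matrix has rank 2 and Smith normal form diag(1,1).

Now H_k = ker ∂_k / im ∂_{k+1}, so:

  H_0: rank C_0 − rank ∂_1 = 3 − 2 = 1, and the invariant factors of ∂_1 are all 1, so H_0 = Z.
  H_1: rank ker ∂_1 − rank ∂_2 = (3 − 2) − 0 = 1, and there is no ∂_2, so H_1 = Z.

H_0 = Z,  H_1 = Z.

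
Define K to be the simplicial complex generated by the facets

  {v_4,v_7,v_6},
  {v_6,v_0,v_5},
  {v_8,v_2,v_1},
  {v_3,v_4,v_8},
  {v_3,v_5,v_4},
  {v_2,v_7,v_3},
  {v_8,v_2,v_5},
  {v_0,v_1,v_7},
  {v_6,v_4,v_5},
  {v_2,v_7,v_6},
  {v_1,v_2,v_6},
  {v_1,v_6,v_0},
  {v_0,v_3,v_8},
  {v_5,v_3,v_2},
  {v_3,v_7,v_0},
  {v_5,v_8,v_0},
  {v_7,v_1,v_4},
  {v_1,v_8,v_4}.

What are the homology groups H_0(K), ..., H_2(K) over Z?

H_0 ≅ Z,  H_1 ≅ Z ⊕ Z/2Z,  H_2 = 0.

Take the total order v_0 < v_1 < v_2 < v_3 < v_4 < v_5 < v_6 < v_7 < v_8 on the vertex set. Then K (dimension 2) consists of the simplices:

  0-simplices (9): [v_0], [v_1], [v_2], [v_3], [v_4], [v_5], [v_6], [v_7], [v_8]
  1-simplices (27): (27 of them)
  2-simplices (18): (18 of them)

giving chain groups C_0 ≅ Z^9, C_1 ≅ Z^27, C_2 ≅ Z^18.

The boundary map ∂_1: C_1 → C_0 sends each edge [p,q] (with p < q) to q − p. For instance
  ∂[v_0,v_8] = [v_8] − [v_0].
The resulting 9×27 matrix has rank 8, and its Smith normal form has invariant factors (1,1,1,1,1,1,1,1).

Boundary ∂_2: C_2 → C_1 acts by ∂[p,q,r] = [q,r] − [p,r] + [p,q]. For instance
  ∂[v_1,v_2,v_8] = [v_2,v_8] − [v_1,v_8] + [v_1,v_2],
  ∂[v_2,v_3,v_5] = [v_3,v_5] − [v_2,v_5] + [v_2,v_3].
As a 27×18 matrix over Z this has rank 18, with invariant factors (1,1,1,1,1,1,1,1,1,1,1,1,1,1,1,1,1,2).

From H_k ≅ ker(∂_k) / im(∂_{k+1}) we obtain:

  H_0: rank C_0 − rank ∂_1 = 9 − 8 = 1, and the invariant factors of ∂_1 are all 1, so H_0 = Z.
  H_1: rank ker ∂_1 − rank ∂_2 = (27 − 8) − 18 = 1, and ∂_2 has invariant factor 2 > 1, so H_1 = Z ⊕ Z/2Z.
  H_2: rank ker ∂_2 − rank ∂_3 = (18 − 18) − 0 = 0, and there is no ∂_3, so H_2 = 0.

As a check, the Euler characteristic is 9 − 27 + 18 = 0, which agrees with 1 − 1 + 0 = 0.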